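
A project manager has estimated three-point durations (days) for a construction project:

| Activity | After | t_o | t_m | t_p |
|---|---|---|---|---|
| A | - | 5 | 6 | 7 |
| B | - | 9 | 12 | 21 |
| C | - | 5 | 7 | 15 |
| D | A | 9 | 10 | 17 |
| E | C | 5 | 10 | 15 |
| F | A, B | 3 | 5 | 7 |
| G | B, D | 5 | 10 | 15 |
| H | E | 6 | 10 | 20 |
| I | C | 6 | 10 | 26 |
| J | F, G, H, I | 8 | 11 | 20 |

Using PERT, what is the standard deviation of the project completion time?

3.87 days

te_A = (5 + 4·6 + 7)/6 = 36/6 = 6; σ²_A = ((7−5)/6)² = 0.111
te_B = (9 + 4·12 + 21)/6 = 78/6 = 13; σ²_B = ((21−9)/6)² = 4.000
te_C = (5 + 4·7 + 15)/6 = 48/6 = 8; σ²_C = ((15−5)/6)² = 2.778
te_D = (9 + 4·10 + 17)/6 = 66/6 = 11; σ²_D = ((17−9)/6)² = 1.778
te_E = (5 + 4·10 + 15)/6 = 60/6 = 10; σ²_E = ((15−5)/6)² = 2.778
te_F = (3 + 4·5 + 7)/6 = 30/6 = 5; σ²_F = ((7−3)/6)² = 0.444
te_G = (5 + 4·10 + 15)/6 = 60/6 = 10; σ²_G = ((15−5)/6)² = 2.778
te_H = (6 + 4·10 + 20)/6 = 66/6 = 11; σ²_H = ((20−6)/6)² = 5.444
te_I = (6 + 4·10 + 26)/6 = 72/6 = 12; σ²_I = ((26−6)/6)² = 11.111
te_J = (8 + 4·11 + 20)/6 = 72/6 = 12; σ²_J = ((20−8)/6)² = 4.000

Forward pass:
ES_A = 0; EF_A = 6
ES_B = 0; EF_B = 13
ES_C = 0; EF_C = 8
ES_D = 6; EF_D = 6+11 = 17
ES_E = 8; EF_E = 8+10 = 18
ES_F = max(EF_A=6, EF_B=13) = 13; EF_F = 13+5 = 18
ES_G = max(EF_B=13, EF_D=17) = 17; EF_G = 17+10 = 27
ES_H = 18; EF_H = 18+11 = 29
ES_I = 8; EF_I = 8+12 = 20
ES_J = max(EF_F=18, EF_G=27, EF_H=29, EF_I=20) = 29; EF_J = 29+12 = 41
Expected project duration μ = 41 days. Critical path: C → E → H → J.

Variance along critical path = 2.778 + 2.778 + 5.444 + 4.000 = 15.000
σ = √15.000 = 3.873 days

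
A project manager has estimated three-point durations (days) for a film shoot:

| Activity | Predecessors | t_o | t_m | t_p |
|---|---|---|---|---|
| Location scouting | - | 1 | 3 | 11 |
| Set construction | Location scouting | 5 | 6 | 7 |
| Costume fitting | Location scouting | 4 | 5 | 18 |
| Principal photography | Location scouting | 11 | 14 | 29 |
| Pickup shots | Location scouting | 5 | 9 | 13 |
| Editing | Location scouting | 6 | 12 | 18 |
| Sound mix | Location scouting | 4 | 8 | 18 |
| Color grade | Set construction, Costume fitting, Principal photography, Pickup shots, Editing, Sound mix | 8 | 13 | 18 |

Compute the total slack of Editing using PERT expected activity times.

te_Location scouting = (1 + 4·3 + 11)/6 = 24/6 = 4
te_Set construction = (5 + 4·6 + 7)/6 = 36/6 = 6
te_Costume fitting = (4 + 4·5 + 18)/6 = 42/6 = 7
te_Principal photography = (11 + 4·14 + 29)/6 = 96/6 = 16
te_Pickup shots = (5 + 4·9 + 13)/6 = 54/6 = 9
te_Editing = (6 + 4·12 + 18)/6 = 72/6 = 12
te_Sound mix = (4 + 4·8 + 18)/6 = 54/6 = 9
te_Color grade = (8 + 4·13 + 18)/6 = 78/6 = 13

Forward pass:
ES_Location scouting = 0; EF_Location scouting = 4
ES_Set construction = 4; EF_Set construction = 4+6 = 10
ES_Costume fitting = 4; EF_Costume fitting = 4+7 = 11
ES_Principal photography = 4; EF_Principal photography = 4+16 = 20
ES_Pickup shots = 4; EF_Pickup shots = 4+9 = 13
ES_Editing = 4; EF_Editing = 4+12 = 16
ES_Sound mix = 4; EF_Sound mix = 4+9 = 13
ES_Color grade = max(EF_Set construction=10, EF_Costume fitting=11, EF_Principal photography=20, EF_Pickup shots=13, EF_Editing=16, EF_Sound mix=13) = 20; EF_Color grade = 20+13 = 33
Expected project duration μ = 33 days. Critical path: Location scouting → Principal photography → Color grade.

Backward pass:
LF_Color grade = 33; LS_Color grade = 33−13 = 20
LF_Sound mix = LS_Color grade = 20; LS_Sound mix = 20−9 = 11
LF_Editing = LS_Color grade = 20; LS_Editing = 20−12 = 8
LF_Pickup shots = LS_Color grade = 20; LS_Pickup shots = 20−9 = 11
LF_Principal photography = LS_Color grade = 20; LS_Principal photography = 20−16 = 4
LF_Costume fitting = LS_Color grade = 20; LS_Costume fitting = 20−7 = 13
LF_Set construction = LS_Color grade = 20; LS_Set construction = 20−6 = 14
LF_Location scouting = min(LS_Set construction=14, LS_Costume fitting=13, LS_Principal photography=4, LS_Pickup shots=11, LS_Editing=8, LS_Sound mix=11) = 4; LS_Location scouting = 4−4 = 0
Slack_Editing = LS_Editing − ES_Editing = 8 − 4 = 4

4 days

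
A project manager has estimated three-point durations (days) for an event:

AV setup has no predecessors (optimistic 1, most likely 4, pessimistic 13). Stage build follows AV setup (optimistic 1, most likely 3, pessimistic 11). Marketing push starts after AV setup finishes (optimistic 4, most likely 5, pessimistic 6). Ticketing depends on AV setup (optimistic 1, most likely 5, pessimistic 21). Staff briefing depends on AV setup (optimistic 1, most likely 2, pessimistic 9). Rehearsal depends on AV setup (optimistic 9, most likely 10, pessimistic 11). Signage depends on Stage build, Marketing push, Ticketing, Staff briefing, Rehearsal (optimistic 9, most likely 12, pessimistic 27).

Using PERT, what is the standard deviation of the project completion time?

te_AV setup = (1 + 4·4 + 13)/6 = 30/6 = 5; σ²_AV setup = ((13−1)/6)² = 4.000
te_Stage build = (1 + 4·3 + 11)/6 = 24/6 = 4; σ²_Stage build = ((11−1)/6)² = 2.778
te_Marketing push = (4 + 4·5 + 6)/6 = 30/6 = 5; σ²_Marketing push = ((6−4)/6)² = 0.111
te_Ticketing = (1 + 4·5 + 21)/6 = 42/6 = 7; σ²_Ticketing = ((21−1)/6)² = 11.111
te_Staff briefing = (1 + 4·2 + 9)/6 = 18/6 = 3; σ²_Staff briefing = ((9−1)/6)² = 1.778
te_Rehearsal = (9 + 4·10 + 11)/6 = 60/6 = 10; σ²_Rehearsal = ((11−9)/6)² = 0.111
te_Signage = (9 + 4·12 + 27)/6 = 84/6 = 14; σ²_Signage = ((27−9)/6)² = 9.000

Forward pass:
ES_AV setup = 0; EF_AV setup = 5
ES_Stage build = 5; EF_Stage build = 5+4 = 9
ES_Marketing push = 5; EF_Marketing push = 5+5 = 10
ES_Ticketing = 5; EF_Ticketing = 5+7 = 12
ES_Staff briefing = 5; EF_Staff briefing = 5+3 = 8
ES_Rehearsal = 5; EF_Rehearsal = 5+10 = 15
ES_Signage = max(EF_Stage build=9, EF_Marketing push=10, EF_Ticketing=12, EF_Staff briefing=8, EF_Rehearsal=15) = 15; EF_Signage = 15+14 = 29
Expected project duration μ = 29 days. Critical path: AV setup → Rehearsal → Signage.

Variance along critical path = 4.000 + 0.111 + 9.000 = 13.111
σ = √13.111 = 3.621 days

3.62 days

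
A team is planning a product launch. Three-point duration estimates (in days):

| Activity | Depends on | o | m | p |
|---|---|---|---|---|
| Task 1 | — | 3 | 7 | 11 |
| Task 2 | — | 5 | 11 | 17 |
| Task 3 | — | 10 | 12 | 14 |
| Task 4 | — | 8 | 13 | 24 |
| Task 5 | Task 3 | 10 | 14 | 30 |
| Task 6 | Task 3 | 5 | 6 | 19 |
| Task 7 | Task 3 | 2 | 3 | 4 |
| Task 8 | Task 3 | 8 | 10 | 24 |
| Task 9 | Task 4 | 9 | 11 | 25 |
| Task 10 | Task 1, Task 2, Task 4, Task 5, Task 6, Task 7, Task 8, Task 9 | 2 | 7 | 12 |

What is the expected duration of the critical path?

te_Task 1 = (3 + 4·7 + 11)/6 = 42/6 = 7
te_Task 2 = (5 + 4·11 + 17)/6 = 66/6 = 11
te_Task 3 = (10 + 4·12 + 14)/6 = 72/6 = 12
te_Task 4 = (8 + 4·13 + 24)/6 = 84/6 = 14
te_Task 5 = (10 + 4·14 + 30)/6 = 96/6 = 16
te_Task 6 = (5 + 4·6 + 19)/6 = 48/6 = 8
te_Task 7 = (2 + 4·3 + 4)/6 = 18/6 = 3
te_Task 8 = (8 + 4·10 + 24)/6 = 72/6 = 12
te_Task 9 = (9 + 4·11 + 25)/6 = 78/6 = 13
te_Task 10 = (2 + 4·7 + 12)/6 = 42/6 = 7

Forward pass:
ES_Task 1 = 0; EF_Task 1 = 7
ES_Task 2 = 0; EF_Task 2 = 11
ES_Task 3 = 0; EF_Task 3 = 12
ES_Task 4 = 0; EF_Task 4 = 14
ES_Task 5 = 12; EF_Task 5 = 12+16 = 28
ES_Task 6 = 12; EF_Task 6 = 12+8 = 20
ES_Task 7 = 12; EF_Task 7 = 12+3 = 15
ES_Task 8 = 12; EF_Task 8 = 12+12 = 24
ES_Task 9 = 14; EF_Task 9 = 14+13 = 27
ES_Task 10 = max(EF_Task 1=7, EF_Task 2=11, EF_Task 4=14, EF_Task 5=28, EF_Task 6=20, EF_Task 7=15, EF_Task 8=24, EF_Task 9=27) = 28; EF_Task 10 = 28+7 = 35
Expected project duration μ = 35 days. Critical path: Task 3 → Task 5 → Task 10.

35 days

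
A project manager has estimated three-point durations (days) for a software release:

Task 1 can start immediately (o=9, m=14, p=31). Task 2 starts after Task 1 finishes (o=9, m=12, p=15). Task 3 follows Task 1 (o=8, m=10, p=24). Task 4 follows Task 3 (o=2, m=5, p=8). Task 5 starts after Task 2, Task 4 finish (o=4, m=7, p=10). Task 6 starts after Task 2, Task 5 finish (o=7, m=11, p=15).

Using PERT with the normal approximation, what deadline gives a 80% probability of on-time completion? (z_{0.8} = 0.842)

te_Task 1 = (9 + 4·14 + 31)/6 = 96/6 = 16; σ²_Task 1 = ((31−9)/6)² = 13.444
te_Task 2 = (9 + 4·12 + 15)/6 = 72/6 = 12; σ²_Task 2 = ((15−9)/6)² = 1.000
te_Task 3 = (8 + 4·10 + 24)/6 = 72/6 = 12; σ²_Task 3 = ((24−8)/6)² = 7.111
te_Task 4 = (2 + 4·5 + 8)/6 = 30/6 = 5; σ²_Task 4 = ((8−2)/6)² = 1.000
te_Task 5 = (4 + 4·7 + 10)/6 = 42/6 = 7; σ²_Task 5 = ((10−4)/6)² = 1.000
te_Task 6 = (7 + 4·11 + 15)/6 = 66/6 = 11; σ²_Task 6 = ((15−7)/6)² = 1.778

Forward pass:
ES_Task 1 = 0; EF_Task 1 = 16
ES_Task 2 = 16; EF_Task 2 = 16+12 = 28
ES_Task 3 = 16; EF_Task 3 = 16+12 = 28
ES_Task 4 = 28; EF_Task 4 = 28+5 = 33
ES_Task 5 = max(EF_Task 2=28, EF_Task 4=33) = 33; EF_Task 5 = 33+7 = 40
ES_Task 6 = max(EF_Task 2=28, EF_Task 5=40) = 40; EF_Task 6 = 40+11 = 51
Expected project duration μ = 51 days. Critical path: Task 1 → Task 3 → Task 4 → Task 5 → Task 6.

Variance along critical path = 13.444 + 7.111 + 1.000 + 1.000 + 1.778 = 24.333; σ = 4.933 days.
D = μ + z·σ = 51 + 0.842·4.933 = 55.2 days

55.2 days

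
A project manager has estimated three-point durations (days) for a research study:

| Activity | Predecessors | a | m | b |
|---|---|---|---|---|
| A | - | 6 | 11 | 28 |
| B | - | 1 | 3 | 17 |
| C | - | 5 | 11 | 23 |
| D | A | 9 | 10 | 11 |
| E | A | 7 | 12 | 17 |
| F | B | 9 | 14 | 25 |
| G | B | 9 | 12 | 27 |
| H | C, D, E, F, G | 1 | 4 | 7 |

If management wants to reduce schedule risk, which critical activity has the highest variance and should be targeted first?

te_A = (6 + 4·11 + 28)/6 = 78/6 = 13; σ²_A = ((28−6)/6)² = 13.444
te_B = (1 + 4·3 + 17)/6 = 30/6 = 5; σ²_B = ((17−1)/6)² = 7.111
te_C = (5 + 4·11 + 23)/6 = 72/6 = 12; σ²_C = ((23−5)/6)² = 9.000
te_D = (9 + 4·10 + 11)/6 = 60/6 = 10; σ²_D = ((11−9)/6)² = 0.111
te_E = (7 + 4·12 + 17)/6 = 72/6 = 12; σ²_E = ((17−7)/6)² = 2.778
te_F = (9 + 4·14 + 25)/6 = 90/6 = 15; σ²_F = ((25−9)/6)² = 7.111
te_G = (9 + 4·12 + 27)/6 = 84/6 = 14; σ²_G = ((27−9)/6)² = 9.000
te_H = (1 + 4·4 + 7)/6 = 24/6 = 4; σ²_H = ((7−1)/6)² = 1.000

Forward pass:
ES_A = 0; EF_A = 13
ES_B = 0; EF_B = 5
ES_C = 0; EF_C = 12
ES_D = 13; EF_D = 13+10 = 23
ES_E = 13; EF_E = 13+12 = 25
ES_F = 5; EF_F = 5+15 = 20
ES_G = 5; EF_G = 5+14 = 19
ES_H = max(EF_C=12, EF_D=23, EF_E=25, EF_F=20, EF_G=19) = 25; EF_H = 25+4 = 29
Expected project duration μ = 29 days. Critical path: A → E → H.

Variances on critical path: σ²_A=13.444, σ²_E=2.778, σ²_H=1.000.
Largest is σ²_A = 13.444.

A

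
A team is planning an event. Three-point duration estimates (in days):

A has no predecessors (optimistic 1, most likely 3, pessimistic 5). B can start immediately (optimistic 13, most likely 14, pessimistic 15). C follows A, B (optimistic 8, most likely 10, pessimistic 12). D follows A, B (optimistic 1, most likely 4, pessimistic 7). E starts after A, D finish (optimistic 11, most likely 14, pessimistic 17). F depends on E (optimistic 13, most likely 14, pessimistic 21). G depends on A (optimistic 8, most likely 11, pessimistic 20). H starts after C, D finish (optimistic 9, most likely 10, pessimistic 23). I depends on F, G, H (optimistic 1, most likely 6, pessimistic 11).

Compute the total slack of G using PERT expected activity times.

te_A = (1 + 4·3 + 5)/6 = 18/6 = 3
te_B = (13 + 4·14 + 15)/6 = 84/6 = 14
te_C = (8 + 4·10 + 12)/6 = 60/6 = 10
te_D = (1 + 4·4 + 7)/6 = 24/6 = 4
te_E = (11 + 4·14 + 17)/6 = 84/6 = 14
te_F = (13 + 4·14 + 21)/6 = 90/6 = 15
te_G = (8 + 4·11 + 20)/6 = 72/6 = 12
te_H = (9 + 4·10 + 23)/6 = 72/6 = 12
te_I = (1 + 4·6 + 11)/6 = 36/6 = 6

Forward pass:
ES_A = 0; EF_A = 3
ES_B = 0; EF_B = 14
ES_C = max(EF_A=3, EF_B=14) = 14; EF_C = 14+10 = 24
ES_D = max(EF_A=3, EF_B=14) = 14; EF_D = 14+4 = 18
ES_E = max(EF_A=3, EF_D=18) = 18; EF_E = 18+14 = 32
ES_F = 32; EF_F = 32+15 = 47
ES_G = 3; EF_G = 3+12 = 15
ES_H = max(EF_C=24, EF_D=18) = 24; EF_H = 24+12 = 36
ES_I = max(EF_F=47, EF_G=15, EF_H=36) = 47; EF_I = 47+6 = 53
Expected project duration μ = 53 days. Critical path: B → D → E → F → I.

Backward pass:
LF_I = 53; LS_I = 53−6 = 47
LF_H = LS_I = 47; LS_H = 47−12 = 35
LF_G = LS_I = 47; LS_G = 47−12 = 35
LF_F = LS_I = 47; LS_F = 47−15 = 32
LF_E = LS_F = 32; LS_E = 32−14 = 18
LF_D = min(LS_E=18, LS_H=35) = 18; LS_D = 18−4 = 14
LF_C = LS_H = 35; LS_C = 35−10 = 25
LF_B = min(LS_C=25, LS_D=14) = 14; LS_B = 14−14 = 0
LF_A = min(LS_C=25, LS_D=14, LS_E=18, LS_G=35) = 14; LS_A = 14−3 = 11
Slack_G = LS_G − ES_G = 35 − 3 = 32

32 days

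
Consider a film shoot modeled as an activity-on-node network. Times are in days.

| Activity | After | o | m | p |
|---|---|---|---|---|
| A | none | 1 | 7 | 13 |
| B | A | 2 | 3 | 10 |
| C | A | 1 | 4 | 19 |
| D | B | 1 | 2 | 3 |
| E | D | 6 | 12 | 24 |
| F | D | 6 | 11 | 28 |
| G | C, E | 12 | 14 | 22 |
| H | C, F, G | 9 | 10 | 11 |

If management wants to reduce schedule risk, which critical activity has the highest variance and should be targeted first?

E

te_A = (1 + 4·7 + 13)/6 = 42/6 = 7; σ²_A = ((13−1)/6)² = 4.000
te_B = (2 + 4·3 + 10)/6 = 24/6 = 4; σ²_B = ((10−2)/6)² = 1.778
te_C = (1 + 4·4 + 19)/6 = 36/6 = 6; σ²_C = ((19−1)/6)² = 9.000
te_D = (1 + 4·2 + 3)/6 = 12/6 = 2; σ²_D = ((3−1)/6)² = 0.111
te_E = (6 + 4·12 + 24)/6 = 78/6 = 13; σ²_E = ((24−6)/6)² = 9.000
te_F = (6 + 4·11 + 28)/6 = 78/6 = 13; σ²_F = ((28−6)/6)² = 13.444
te_G = (12 + 4·14 + 22)/6 = 90/6 = 15; σ²_G = ((22−12)/6)² = 2.778
te_H = (9 + 4·10 + 11)/6 = 60/6 = 10; σ²_H = ((11−9)/6)² = 0.111

Forward pass:
ES_A = 0; EF_A = 7
ES_B = 7; EF_B = 7+4 = 11
ES_C = 7; EF_C = 7+6 = 13
ES_D = 11; EF_D = 11+2 = 13
ES_E = 13; EF_E = 13+13 = 26
ES_F = 13; EF_F = 13+13 = 26
ES_G = max(EF_C=13, EF_E=26) = 26; EF_G = 26+15 = 41
ES_H = max(EF_C=13, EF_F=26, EF_G=41) = 41; EF_H = 41+10 = 51
Expected project duration μ = 51 days. Critical path: A → B → D → E → G → H.

Variances on critical path: σ²_A=4.000, σ²_B=1.778, σ²_D=0.111, σ²_E=9.000, σ²_G=2.778, σ²_H=0.111.
Largest is σ²_E = 9.000.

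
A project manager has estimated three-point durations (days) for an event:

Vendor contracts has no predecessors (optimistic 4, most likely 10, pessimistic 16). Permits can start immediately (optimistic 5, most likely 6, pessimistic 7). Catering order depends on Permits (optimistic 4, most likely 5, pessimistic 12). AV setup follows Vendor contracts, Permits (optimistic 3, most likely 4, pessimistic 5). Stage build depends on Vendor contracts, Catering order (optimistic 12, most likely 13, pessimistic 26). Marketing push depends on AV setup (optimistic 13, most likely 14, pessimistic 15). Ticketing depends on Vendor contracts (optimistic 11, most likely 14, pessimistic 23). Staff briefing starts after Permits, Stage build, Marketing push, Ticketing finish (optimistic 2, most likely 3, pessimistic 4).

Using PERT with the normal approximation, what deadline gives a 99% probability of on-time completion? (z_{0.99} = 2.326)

35.8 days

te_Vendor contracts = (4 + 4·10 + 16)/6 = 60/6 = 10; σ²_Vendor contracts = ((16−4)/6)² = 4.000
te_Permits = (5 + 4·6 + 7)/6 = 36/6 = 6; σ²_Permits = ((7−5)/6)² = 0.111
te_Catering order = (4 + 4·5 + 12)/6 = 36/6 = 6; σ²_Catering order = ((12−4)/6)² = 1.778
te_AV setup = (3 + 4·4 + 5)/6 = 24/6 = 4; σ²_AV setup = ((5−3)/6)² = 0.111
te_Stage build = (12 + 4·13 + 26)/6 = 90/6 = 15; σ²_Stage build = ((26−12)/6)² = 5.444
te_Marketing push = (13 + 4·14 + 15)/6 = 84/6 = 14; σ²_Marketing push = ((15−13)/6)² = 0.111
te_Ticketing = (11 + 4·14 + 23)/6 = 90/6 = 15; σ²_Ticketing = ((23−11)/6)² = 4.000
te_Staff briefing = (2 + 4·3 + 4)/6 = 18/6 = 3; σ²_Staff briefing = ((4−2)/6)² = 0.111

Forward pass:
ES_Vendor contracts = 0; EF_Vendor contracts = 10
ES_Permits = 0; EF_Permits = 6
ES_Catering order = 6; EF_Catering order = 6+6 = 12
ES_AV setup = max(EF_Vendor contracts=10, EF_Permits=6) = 10; EF_AV setup = 10+4 = 14
ES_Stage build = max(EF_Vendor contracts=10, EF_Catering order=12) = 12; EF_Stage build = 12+15 = 27
ES_Marketing push = 14; EF_Marketing push = 14+14 = 28
ES_Ticketing = 10; EF_Ticketing = 10+15 = 25
ES_Staff briefing = max(EF_Permits=6, EF_Stage build=27, EF_Marketing push=28, EF_Ticketing=25) = 28; EF_Staff briefing = 28+3 = 31
Expected project duration μ = 31 days. Critical path: Vendor contracts → AV setup → Marketing push → Staff briefing.

Variance along critical path = 4.000 + 0.111 + 0.111 + 0.111 = 4.333; σ = 2.082 days.
D = μ + z·σ = 31 + 2.326·2.082 = 35.8 days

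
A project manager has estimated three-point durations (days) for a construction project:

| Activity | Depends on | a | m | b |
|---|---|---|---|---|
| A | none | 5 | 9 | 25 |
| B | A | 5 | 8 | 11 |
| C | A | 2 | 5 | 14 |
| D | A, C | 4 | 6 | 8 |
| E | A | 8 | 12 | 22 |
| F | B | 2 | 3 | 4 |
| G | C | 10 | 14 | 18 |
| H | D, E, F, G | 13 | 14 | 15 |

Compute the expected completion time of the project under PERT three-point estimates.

te_A = (5 + 4·9 + 25)/6 = 66/6 = 11
te_B = (5 + 4·8 + 11)/6 = 48/6 = 8
te_C = (2 + 4·5 + 14)/6 = 36/6 = 6
te_D = (4 + 4·6 + 8)/6 = 36/6 = 6
te_E = (8 + 4·12 + 22)/6 = 78/6 = 13
te_F = (2 + 4·3 + 4)/6 = 18/6 = 3
te_G = (10 + 4·14 + 18)/6 = 84/6 = 14
te_H = (13 + 4·14 + 15)/6 = 84/6 = 14

Forward pass:
ES_A = 0; EF_A = 11
ES_B = 11; EF_B = 11+8 = 19
ES_C = 11; EF_C = 11+6 = 17
ES_D = max(EF_A=11, EF_C=17) = 17; EF_D = 17+6 = 23
ES_E = 11; EF_E = 11+13 = 24
ES_F = 19; EF_F = 19+3 = 22
ES_G = 17; EF_G = 17+14 = 31
ES_H = max(EF_D=23, EF_E=24, EF_F=22, EF_G=31) = 31; EF_H = 31+14 = 45
Expected project duration μ = 45 days. Critical path: A → C → G → H.

45 days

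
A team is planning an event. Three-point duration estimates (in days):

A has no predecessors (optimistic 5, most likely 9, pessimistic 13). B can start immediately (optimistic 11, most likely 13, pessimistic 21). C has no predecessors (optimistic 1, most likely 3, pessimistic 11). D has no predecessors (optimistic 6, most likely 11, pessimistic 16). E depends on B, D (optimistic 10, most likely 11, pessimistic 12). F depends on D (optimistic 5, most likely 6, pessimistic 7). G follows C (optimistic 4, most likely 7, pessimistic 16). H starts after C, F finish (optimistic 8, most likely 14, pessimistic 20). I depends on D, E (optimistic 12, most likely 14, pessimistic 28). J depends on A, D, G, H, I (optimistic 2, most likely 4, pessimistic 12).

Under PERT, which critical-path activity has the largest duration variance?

I

te_A = (5 + 4·9 + 13)/6 = 54/6 = 9; σ²_A = ((13−5)/6)² = 1.778
te_B = (11 + 4·13 + 21)/6 = 84/6 = 14; σ²_B = ((21−11)/6)² = 2.778
te_C = (1 + 4·3 + 11)/6 = 24/6 = 4; σ²_C = ((11−1)/6)² = 2.778
te_D = (6 + 4·11 + 16)/6 = 66/6 = 11; σ²_D = ((16−6)/6)² = 2.778
te_E = (10 + 4·11 + 12)/6 = 66/6 = 11; σ²_E = ((12−10)/6)² = 0.111
te_F = (5 + 4·6 + 7)/6 = 36/6 = 6; σ²_F = ((7−5)/6)² = 0.111
te_G = (4 + 4·7 + 16)/6 = 48/6 = 8; σ²_G = ((16−4)/6)² = 4.000
te_H = (8 + 4·14 + 20)/6 = 84/6 = 14; σ²_H = ((20−8)/6)² = 4.000
te_I = (12 + 4·14 + 28)/6 = 96/6 = 16; σ²_I = ((28−12)/6)² = 7.111
te_J = (2 + 4·4 + 12)/6 = 30/6 = 5; σ²_J = ((12−2)/6)² = 2.778

Forward pass:
ES_A = 0; EF_A = 9
ES_B = 0; EF_B = 14
ES_C = 0; EF_C = 4
ES_D = 0; EF_D = 11
ES_E = max(EF_B=14, EF_D=11) = 14; EF_E = 14+11 = 25
ES_F = 11; EF_F = 11+6 = 17
ES_G = 4; EF_G = 4+8 = 12
ES_H = max(EF_C=4, EF_F=17) = 17; EF_H = 17+14 = 31
ES_I = max(EF_D=11, EF_E=25) = 25; EF_I = 25+16 = 41
ES_J = max(EF_A=9, EF_D=11, EF_G=12, EF_H=31, EF_I=41) = 41; EF_J = 41+5 = 46
Expected project duration μ = 46 days. Critical path: B → E → I → J.

Variances on critical path: σ²_B=2.778, σ²_E=0.111, σ²_I=7.111, σ²_J=2.778.
Largest is σ²_I = 7.111.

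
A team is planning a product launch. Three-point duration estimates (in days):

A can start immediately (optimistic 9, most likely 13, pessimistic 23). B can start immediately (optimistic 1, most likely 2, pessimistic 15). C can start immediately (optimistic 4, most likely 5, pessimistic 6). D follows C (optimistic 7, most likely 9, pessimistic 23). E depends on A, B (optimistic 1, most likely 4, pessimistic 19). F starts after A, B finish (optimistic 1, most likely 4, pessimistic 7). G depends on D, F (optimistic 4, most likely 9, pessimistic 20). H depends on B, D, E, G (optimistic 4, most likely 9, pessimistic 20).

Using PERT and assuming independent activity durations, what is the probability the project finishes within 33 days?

0.136

te_A = (9 + 4·13 + 23)/6 = 84/6 = 14; σ²_A = ((23−9)/6)² = 5.444
te_B = (1 + 4·2 + 15)/6 = 24/6 = 4; σ²_B = ((15−1)/6)² = 5.444
te_C = (4 + 4·5 + 6)/6 = 30/6 = 5; σ²_C = ((6−4)/6)² = 0.111
te_D = (7 + 4·9 + 23)/6 = 66/6 = 11; σ²_D = ((23−7)/6)² = 7.111
te_E = (1 + 4·4 + 19)/6 = 36/6 = 6; σ²_E = ((19−1)/6)² = 9.000
te_F = (1 + 4·4 + 7)/6 = 24/6 = 4; σ²_F = ((7−1)/6)² = 1.000
te_G = (4 + 4·9 + 20)/6 = 60/6 = 10; σ²_G = ((20−4)/6)² = 7.111
te_H = (4 + 4·9 + 20)/6 = 60/6 = 10; σ²_H = ((20−4)/6)² = 7.111

Forward pass:
ES_A = 0; EF_A = 14
ES_B = 0; EF_B = 4
ES_C = 0; EF_C = 5
ES_D = 5; EF_D = 5+11 = 16
ES_E = max(EF_A=14, EF_B=4) = 14; EF_E = 14+6 = 20
ES_F = max(EF_A=14, EF_B=4) = 14; EF_F = 14+4 = 18
ES_G = max(EF_D=16, EF_F=18) = 18; EF_G = 18+10 = 28
ES_H = max(EF_B=4, EF_D=16, EF_E=20, EF_G=28) = 28; EF_H = 28+10 = 38
Expected project duration μ = 38 days. Critical path: A → F → G → H.

Variance along critical path = 5.444 + 1.000 + 7.111 + 7.111 = 20.667; σ = √20.667 = 4.546 days.
Z = (33 − 38) / 4.546 = -1.100
P(T ≤ 33) = Φ(-1.100) ≈ 0.136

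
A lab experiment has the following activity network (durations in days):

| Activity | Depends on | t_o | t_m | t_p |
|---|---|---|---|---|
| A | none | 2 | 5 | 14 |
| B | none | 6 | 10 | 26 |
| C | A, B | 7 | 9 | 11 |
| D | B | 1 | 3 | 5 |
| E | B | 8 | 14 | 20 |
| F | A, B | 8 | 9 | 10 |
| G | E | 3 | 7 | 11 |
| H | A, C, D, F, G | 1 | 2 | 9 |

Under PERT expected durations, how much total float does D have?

te_A = (2 + 4·5 + 14)/6 = 36/6 = 6
te_B = (6 + 4·10 + 26)/6 = 72/6 = 12
te_C = (7 + 4·9 + 11)/6 = 54/6 = 9
te_D = (1 + 4·3 + 5)/6 = 18/6 = 3
te_E = (8 + 4·14 + 20)/6 = 84/6 = 14
te_F = (8 + 4·9 + 10)/6 = 54/6 = 9
te_G = (3 + 4·7 + 11)/6 = 42/6 = 7
te_H = (1 + 4·2 + 9)/6 = 18/6 = 3

Forward pass:
ES_A = 0; EF_A = 6
ES_B = 0; EF_B = 12
ES_C = max(EF_A=6, EF_B=12) = 12; EF_C = 12+9 = 21
ES_D = 12; EF_D = 12+3 = 15
ES_E = 12; EF_E = 12+14 = 26
ES_F = max(EF_A=6, EF_B=12) = 12; EF_F = 12+9 = 21
ES_G = 26; EF_G = 26+7 = 33
ES_H = max(EF_A=6, EF_C=21, EF_D=15, EF_F=21, EF_G=33) = 33; EF_H = 33+3 = 36
Expected project duration μ = 36 days. Critical path: B → E → G → H.

Backward pass:
LF_H = 36; LS_H = 36−3 = 33
LF_G = LS_H = 33; LS_G = 33−7 = 26
LF_F = LS_H = 33; LS_F = 33−9 = 24
LF_E = LS_G = 26; LS_E = 26−14 = 12
LF_D = LS_H = 33; LS_D = 33−3 = 30
LF_C = LS_H = 33; LS_C = 33−9 = 24
LF_B = min(LS_C=24, LS_D=30, LS_E=12, LS_F=24) = 12; LS_B = 12−12 = 0
LF_A = min(LS_C=24, LS_F=24, LS_H=33) = 24; LS_A = 24−6 = 18
Slack_D = LS_D − ES_D = 30 − 12 = 18

18 days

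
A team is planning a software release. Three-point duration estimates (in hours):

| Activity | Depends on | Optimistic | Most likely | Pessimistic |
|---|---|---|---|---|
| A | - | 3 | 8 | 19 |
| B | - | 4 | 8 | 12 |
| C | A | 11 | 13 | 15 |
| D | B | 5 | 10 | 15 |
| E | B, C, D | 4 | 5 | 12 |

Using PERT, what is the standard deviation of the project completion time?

3.06 hours

te_A = (3 + 4·8 + 19)/6 = 54/6 = 9; σ²_A = ((19−3)/6)² = 7.111
te_B = (4 + 4·8 + 12)/6 = 48/6 = 8; σ²_B = ((12−4)/6)² = 1.778
te_C = (11 + 4·13 + 15)/6 = 78/6 = 13; σ²_C = ((15−11)/6)² = 0.444
te_D = (5 + 4·10 + 15)/6 = 60/6 = 10; σ²_D = ((15−5)/6)² = 2.778
te_E = (4 + 4·5 + 12)/6 = 36/6 = 6; σ²_E = ((12−4)/6)² = 1.778

Forward pass:
ES_A = 0; EF_A = 9
ES_B = 0; EF_B = 8
ES_C = 9; EF_C = 9+13 = 22
ES_D = 8; EF_D = 8+10 = 18
ES_E = max(EF_B=8, EF_C=22, EF_D=18) = 22; EF_E = 22+6 = 28
Expected project duration μ = 28 hours. Critical path: A → C → E.

Variance along critical path = 7.111 + 0.444 + 1.778 = 9.333
σ = √9.333 = 3.055 hours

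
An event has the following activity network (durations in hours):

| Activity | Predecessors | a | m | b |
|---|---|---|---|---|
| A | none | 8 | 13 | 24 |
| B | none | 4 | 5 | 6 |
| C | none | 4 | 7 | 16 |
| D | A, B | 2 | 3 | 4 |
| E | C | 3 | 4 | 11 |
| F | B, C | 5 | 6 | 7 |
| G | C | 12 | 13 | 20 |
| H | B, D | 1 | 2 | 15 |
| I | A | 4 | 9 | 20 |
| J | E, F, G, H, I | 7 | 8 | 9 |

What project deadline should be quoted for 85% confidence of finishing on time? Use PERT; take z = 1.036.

te_A = (8 + 4·13 + 24)/6 = 84/6 = 14; σ²_A = ((24−8)/6)² = 7.111
te_B = (4 + 4·5 + 6)/6 = 30/6 = 5; σ²_B = ((6−4)/6)² = 0.111
te_C = (4 + 4·7 + 16)/6 = 48/6 = 8; σ²_C = ((16−4)/6)² = 4.000
te_D = (2 + 4·3 + 4)/6 = 18/6 = 3; σ²_D = ((4−2)/6)² = 0.111
te_E = (3 + 4·4 + 11)/6 = 30/6 = 5; σ²_E = ((11−3)/6)² = 1.778
te_F = (5 + 4·6 + 7)/6 = 36/6 = 6; σ²_F = ((7−5)/6)² = 0.111
te_G = (12 + 4·13 + 20)/6 = 84/6 = 14; σ²_G = ((20−12)/6)² = 1.778
te_H = (1 + 4·2 + 15)/6 = 24/6 = 4; σ²_H = ((15−1)/6)² = 5.444
te_I = (4 + 4·9 + 20)/6 = 60/6 = 10; σ²_I = ((20−4)/6)² = 7.111
te_J = (7 + 4·8 + 9)/6 = 48/6 = 8; σ²_J = ((9−7)/6)² = 0.111

Forward pass:
ES_A = 0; EF_A = 14
ES_B = 0; EF_B = 5
ES_C = 0; EF_C = 8
ES_D = max(EF_A=14, EF_B=5) = 14; EF_D = 14+3 = 17
ES_E = 8; EF_E = 8+5 = 13
ES_F = max(EF_B=5, EF_C=8) = 8; EF_F = 8+6 = 14
ES_G = 8; EF_G = 8+14 = 22
ES_H = max(EF_B=5, EF_D=17) = 17; EF_H = 17+4 = 21
ES_I = 14; EF_I = 14+10 = 24
ES_J = max(EF_E=13, EF_F=14, EF_G=22, EF_H=21, EF_I=24) = 24; EF_J = 24+8 = 32
Expected project duration μ = 32 hours. Critical path: A → I → J.

Variance along critical path = 7.111 + 7.111 + 0.111 = 14.333; σ = 3.786 hours.
D = μ + z·σ = 32 + 1.036·3.786 = 35.9 hours

35.9 hours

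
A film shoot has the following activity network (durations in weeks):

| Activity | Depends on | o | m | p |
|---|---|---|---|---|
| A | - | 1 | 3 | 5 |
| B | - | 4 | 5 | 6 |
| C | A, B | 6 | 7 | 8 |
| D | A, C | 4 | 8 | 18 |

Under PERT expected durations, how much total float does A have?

te_A = (1 + 4·3 + 5)/6 = 18/6 = 3
te_B = (4 + 4·5 + 6)/6 = 30/6 = 5
te_C = (6 + 4·7 + 8)/6 = 42/6 = 7
te_D = (4 + 4·8 + 18)/6 = 54/6 = 9

Forward pass:
ES_A = 0; EF_A = 3
ES_B = 0; EF_B = 5
ES_C = max(EF_A=3, EF_B=5) = 5; EF_C = 5+7 = 12
ES_D = max(EF_A=3, EF_C=12) = 12; EF_D = 12+9 = 21
Expected project duration μ = 21 weeks. Critical path: B → C → D.

Backward pass:
LF_D = 21; LS_D = 21−9 = 12
LF_C = LS_D = 12; LS_C = 12−7 = 5
LF_B = LS_C = 5; LS_B = 5−5 = 0
LF_A = min(LS_C=5, LS_D=12) = 5; LS_A = 5−3 = 2
Slack_A = LS_A − ES_A = 2 − 0 = 2

2 weeks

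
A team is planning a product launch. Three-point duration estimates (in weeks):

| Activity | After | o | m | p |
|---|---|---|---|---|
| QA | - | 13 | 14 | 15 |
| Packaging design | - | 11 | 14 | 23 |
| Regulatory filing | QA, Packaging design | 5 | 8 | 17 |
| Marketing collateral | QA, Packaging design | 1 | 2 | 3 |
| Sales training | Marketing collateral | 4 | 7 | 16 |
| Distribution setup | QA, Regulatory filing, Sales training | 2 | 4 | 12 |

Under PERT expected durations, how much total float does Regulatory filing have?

1 weeks

te_QA = (13 + 4·14 + 15)/6 = 84/6 = 14
te_Packaging design = (11 + 4·14 + 23)/6 = 90/6 = 15
te_Regulatory filing = (5 + 4·8 + 17)/6 = 54/6 = 9
te_Marketing collateral = (1 + 4·2 + 3)/6 = 12/6 = 2
te_Sales training = (4 + 4·7 + 16)/6 = 48/6 = 8
te_Distribution setup = (2 + 4·4 + 12)/6 = 30/6 = 5

Forward pass:
ES_QA = 0; EF_QA = 14
ES_Packaging design = 0; EF_Packaging design = 15
ES_Regulatory filing = max(EF_QA=14, EF_Packaging design=15) = 15; EF_Regulatory filing = 15+9 = 24
ES_Marketing collateral = max(EF_QA=14, EF_Packaging design=15) = 15; EF_Marketing collateral = 15+2 = 17
ES_Sales training = 17; EF_Sales training = 17+8 = 25
ES_Distribution setup = max(EF_QA=14, EF_Regulatory filing=24, EF_Sales training=25) = 25; EF_Distribution setup = 25+5 = 30
Expected project duration μ = 30 weeks. Critical path: Packaging design → Marketing collateral → Sales training → Distribution setup.

Backward pass:
LF_Distribution setup = 30; LS_Distribution setup = 30−5 = 25
LF_Sales training = LS_Distribution setup = 25; LS_Sales training = 25−8 = 17
LF_Marketing collateral = LS_Sales training = 17; LS_Marketing collateral = 17−2 = 15
LF_Regulatory filing = LS_Distribution setup = 25; LS_Regulatory filing = 25−9 = 16
LF_Packaging design = min(LS_Regulatory filing=16, LS_Marketing collateral=15) = 15; LS_Packaging design = 15−15 = 0
LF_QA = min(LS_Regulatory filing=16, LS_Marketing collateral=15, LS_Distribution setup=25) = 15; LS_QA = 15−14 = 1
Slack_Regulatory filing = LS_Regulatory filing − ES_Regulatory filing = 16 − 15 = 1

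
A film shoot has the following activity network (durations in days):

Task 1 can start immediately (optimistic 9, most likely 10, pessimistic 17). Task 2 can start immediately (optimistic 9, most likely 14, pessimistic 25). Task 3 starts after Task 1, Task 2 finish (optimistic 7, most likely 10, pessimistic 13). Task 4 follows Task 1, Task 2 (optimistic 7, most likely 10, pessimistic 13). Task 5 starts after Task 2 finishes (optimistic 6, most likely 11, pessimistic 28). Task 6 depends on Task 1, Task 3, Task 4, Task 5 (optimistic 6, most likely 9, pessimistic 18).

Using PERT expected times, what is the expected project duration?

te_Task 1 = (9 + 4·10 + 17)/6 = 66/6 = 11
te_Task 2 = (9 + 4·14 + 25)/6 = 90/6 = 15
te_Task 3 = (7 + 4·10 + 13)/6 = 60/6 = 10
te_Task 4 = (7 + 4·10 + 13)/6 = 60/6 = 10
te_Task 5 = (6 + 4·11 + 28)/6 = 78/6 = 13
te_Task 6 = (6 + 4·9 + 18)/6 = 60/6 = 10

Forward pass:
ES_Task 1 = 0; EF_Task 1 = 11
ES_Task 2 = 0; EF_Task 2 = 15
ES_Task 3 = max(EF_Task 1=11, EF_Task 2=15) = 15; EF_Task 3 = 15+10 = 25
ES_Task 4 = max(EF_Task 1=11, EF_Task 2=15) = 15; EF_Task 4 = 15+10 = 25
ES_Task 5 = 15; EF_Task 5 = 15+13 = 28
ES_Task 6 = max(EF_Task 1=11, EF_Task 3=25, EF_Task 4=25, EF_Task 5=28) = 28; EF_Task 6 = 28+10 = 38
Expected project duration μ = 38 days. Critical path: Task 2 → Task 5 → Task 6.

38 days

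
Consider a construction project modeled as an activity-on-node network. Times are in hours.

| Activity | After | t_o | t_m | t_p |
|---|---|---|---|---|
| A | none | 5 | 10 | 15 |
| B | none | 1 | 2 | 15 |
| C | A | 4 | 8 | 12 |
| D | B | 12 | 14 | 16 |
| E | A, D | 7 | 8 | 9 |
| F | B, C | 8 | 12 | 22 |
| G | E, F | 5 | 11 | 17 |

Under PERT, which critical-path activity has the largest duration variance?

te_A = (5 + 4·10 + 15)/6 = 60/6 = 10; σ²_A = ((15−5)/6)² = 2.778
te_B = (1 + 4·2 + 15)/6 = 24/6 = 4; σ²_B = ((15−1)/6)² = 5.444
te_C = (4 + 4·8 + 12)/6 = 48/6 = 8; σ²_C = ((12−4)/6)² = 1.778
te_D = (12 + 4·14 + 16)/6 = 84/6 = 14; σ²_D = ((16−12)/6)² = 0.444
te_E = (7 + 4·8 + 9)/6 = 48/6 = 8; σ²_E = ((9−7)/6)² = 0.111
te_F = (8 + 4·12 + 22)/6 = 78/6 = 13; σ²_F = ((22−8)/6)² = 5.444
te_G = (5 + 4·11 + 17)/6 = 66/6 = 11; σ²_G = ((17−5)/6)² = 4.000

Forward pass:
ES_A = 0; EF_A = 10
ES_B = 0; EF_B = 4
ES_C = 10; EF_C = 10+8 = 18
ES_D = 4; EF_D = 4+14 = 18
ES_E = max(EF_A=10, EF_D=18) = 18; EF_E = 18+8 = 26
ES_F = max(EF_B=4, EF_C=18) = 18; EF_F = 18+13 = 31
ES_G = max(EF_E=26, EF_F=31) = 31; EF_G = 31+11 = 42
Expected project duration μ = 42 hours. Critical path: A → C → F → G.

Variances on critical path: σ²_A=2.778, σ²_C=1.778, σ²_F=5.444, σ²_G=4.000.
Largest is σ²_F = 5.444.

F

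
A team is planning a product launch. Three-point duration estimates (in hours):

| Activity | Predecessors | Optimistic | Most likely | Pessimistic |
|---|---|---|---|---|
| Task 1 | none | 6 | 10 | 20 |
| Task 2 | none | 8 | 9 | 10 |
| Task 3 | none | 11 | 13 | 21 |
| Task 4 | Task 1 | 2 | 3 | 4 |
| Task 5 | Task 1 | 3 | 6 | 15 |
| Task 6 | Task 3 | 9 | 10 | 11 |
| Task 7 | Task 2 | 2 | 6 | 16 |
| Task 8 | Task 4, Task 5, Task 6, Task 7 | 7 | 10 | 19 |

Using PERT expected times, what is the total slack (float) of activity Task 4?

10 hours

te_Task 1 = (6 + 4·10 + 20)/6 = 66/6 = 11
te_Task 2 = (8 + 4·9 + 10)/6 = 54/6 = 9
te_Task 3 = (11 + 4·13 + 21)/6 = 84/6 = 14
te_Task 4 = (2 + 4·3 + 4)/6 = 18/6 = 3
te_Task 5 = (3 + 4·6 + 15)/6 = 42/6 = 7
te_Task 6 = (9 + 4·10 + 11)/6 = 60/6 = 10
te_Task 7 = (2 + 4·6 + 16)/6 = 42/6 = 7
te_Task 8 = (7 + 4·10 + 19)/6 = 66/6 = 11

Forward pass:
ES_Task 1 = 0; EF_Task 1 = 11
ES_Task 2 = 0; EF_Task 2 = 9
ES_Task 3 = 0; EF_Task 3 = 14
ES_Task 4 = 11; EF_Task 4 = 11+3 = 14
ES_Task 5 = 11; EF_Task 5 = 11+7 = 18
ES_Task 6 = 14; EF_Task 6 = 14+10 = 24
ES_Task 7 = 9; EF_Task 7 = 9+7 = 16
ES_Task 8 = max(EF_Task 4=14, EF_Task 5=18, EF_Task 6=24, EF_Task 7=16) = 24; EF_Task 8 = 24+11 = 35
Expected project duration μ = 35 hours. Critical path: Task 3 → Task 6 → Task 8.

Backward pass:
LF_Task 8 = 35; LS_Task 8 = 35−11 = 24
LF_Task 7 = LS_Task 8 = 24; LS_Task 7 = 24−7 = 17
LF_Task 6 = LS_Task 8 = 24; LS_Task 6 = 24−10 = 14
LF_Task 5 = LS_Task 8 = 24; LS_Task 5 = 24−7 = 17
LF_Task 4 = LS_Task 8 = 24; LS_Task 4 = 24−3 = 21
LF_Task 3 = LS_Task 6 = 14; LS_Task 3 = 14−14 = 0
LF_Task 2 = LS_Task 7 = 17; LS_Task 2 = 17−9 = 8
LF_Task 1 = min(LS_Task 4=21, LS_Task 5=17) = 17; LS_Task 1 = 17−11 = 6
Slack_Task 4 = LS_Task 4 − ES_Task 4 = 21 − 11 = 10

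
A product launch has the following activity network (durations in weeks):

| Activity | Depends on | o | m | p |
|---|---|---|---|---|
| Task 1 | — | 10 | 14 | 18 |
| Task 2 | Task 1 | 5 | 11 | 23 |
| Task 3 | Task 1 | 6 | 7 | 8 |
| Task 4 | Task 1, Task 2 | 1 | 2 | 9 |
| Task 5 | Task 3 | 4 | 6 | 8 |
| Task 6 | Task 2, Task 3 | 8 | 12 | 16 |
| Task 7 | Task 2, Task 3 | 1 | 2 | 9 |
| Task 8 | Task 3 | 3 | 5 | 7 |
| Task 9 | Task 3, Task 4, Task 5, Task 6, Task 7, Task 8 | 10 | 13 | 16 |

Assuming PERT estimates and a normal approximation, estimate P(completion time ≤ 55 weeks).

0.861

te_Task 1 = (10 + 4·14 + 18)/6 = 84/6 = 14; σ²_Task 1 = ((18−10)/6)² = 1.778
te_Task 2 = (5 + 4·11 + 23)/6 = 72/6 = 12; σ²_Task 2 = ((23−5)/6)² = 9.000
te_Task 3 = (6 + 4·7 + 8)/6 = 42/6 = 7; σ²_Task 3 = ((8−6)/6)² = 0.111
te_Task 4 = (1 + 4·2 + 9)/6 = 18/6 = 3; σ²_Task 4 = ((9−1)/6)² = 1.778
te_Task 5 = (4 + 4·6 + 8)/6 = 36/6 = 6; σ²_Task 5 = ((8−4)/6)² = 0.444
te_Task 6 = (8 + 4·12 + 16)/6 = 72/6 = 12; σ²_Task 6 = ((16−8)/6)² = 1.778
te_Task 7 = (1 + 4·2 + 9)/6 = 18/6 = 3; σ²_Task 7 = ((9−1)/6)² = 1.778
te_Task 8 = (3 + 4·5 + 7)/6 = 30/6 = 5; σ²_Task 8 = ((7−3)/6)² = 0.444
te_Task 9 = (10 + 4·13 + 16)/6 = 78/6 = 13; σ²_Task 9 = ((16−10)/6)² = 1.000

Forward pass:
ES_Task 1 = 0; EF_Task 1 = 14
ES_Task 2 = 14; EF_Task 2 = 14+12 = 26
ES_Task 3 = 14; EF_Task 3 = 14+7 = 21
ES_Task 4 = max(EF_Task 1=14, EF_Task 2=26) = 26; EF_Task 4 = 26+3 = 29
ES_Task 5 = 21; EF_Task 5 = 21+6 = 27
ES_Task 6 = max(EF_Task 2=26, EF_Task 3=21) = 26; EF_Task 6 = 26+12 = 38
ES_Task 7 = max(EF_Task 2=26, EF_Task 3=21) = 26; EF_Task 7 = 26+3 = 29
ES_Task 8 = 21; EF_Task 8 = 21+5 = 26
ES_Task 9 = max(EF_Task 3=21, EF_Task 4=29, EF_Task 5=27, EF_Task 6=38, EF_Task 7=29, EF_Task 8=26) = 38; EF_Task 9 = 38+13 = 51
Expected project duration μ = 51 weeks. Critical path: Task 1 → Task 2 → Task 6 → Task 9.

Variance along critical path = 1.778 + 9.000 + 1.778 + 1.000 = 13.556; σ = √13.556 = 3.682 weeks.
Z = (55 − 51) / 3.682 = 1.086
P(T ≤ 55) = Φ(1.086) ≈ 0.861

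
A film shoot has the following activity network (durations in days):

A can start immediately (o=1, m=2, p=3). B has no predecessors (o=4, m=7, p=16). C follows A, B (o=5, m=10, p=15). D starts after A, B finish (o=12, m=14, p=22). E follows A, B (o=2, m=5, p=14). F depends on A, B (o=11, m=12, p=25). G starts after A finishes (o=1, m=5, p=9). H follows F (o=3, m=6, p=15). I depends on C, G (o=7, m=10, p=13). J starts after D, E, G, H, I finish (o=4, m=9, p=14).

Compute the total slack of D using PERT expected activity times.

te_A = (1 + 4·2 + 3)/6 = 12/6 = 2
te_B = (4 + 4·7 + 16)/6 = 48/6 = 8
te_C = (5 + 4·10 + 15)/6 = 60/6 = 10
te_D = (12 + 4·14 + 22)/6 = 90/6 = 15
te_E = (2 + 4·5 + 14)/6 = 36/6 = 6
te_F = (11 + 4·12 + 25)/6 = 84/6 = 14
te_G = (1 + 4·5 + 9)/6 = 30/6 = 5
te_H = (3 + 4·6 + 15)/6 = 42/6 = 7
te_I = (7 + 4·10 + 13)/6 = 60/6 = 10
te_J = (4 + 4·9 + 14)/6 = 54/6 = 9

Forward pass:
ES_A = 0; EF_A = 2
ES_B = 0; EF_B = 8
ES_C = max(EF_A=2, EF_B=8) = 8; EF_C = 8+10 = 18
ES_D = max(EF_A=2, EF_B=8) = 8; EF_D = 8+15 = 23
ES_E = max(EF_A=2, EF_B=8) = 8; EF_E = 8+6 = 14
ES_F = max(EF_A=2, EF_B=8) = 8; EF_F = 8+14 = 22
ES_G = 2; EF_G = 2+5 = 7
ES_H = 22; EF_H = 22+7 = 29
ES_I = max(EF_C=18, EF_G=7) = 18; EF_I = 18+10 = 28
ES_J = max(EF_D=23, EF_E=14, EF_G=7, EF_H=29, EF_I=28) = 29; EF_J = 29+9 = 38
Expected project duration μ = 38 days. Critical path: B → F → H → J.

Backward pass:
LF_J = 38; LS_J = 38−9 = 29
LF_I = LS_J = 29; LS_I = 29−10 = 19
LF_H = LS_J = 29; LS_H = 29−7 = 22
LF_G = min(LS_I=19, LS_J=29) = 19; LS_G = 19−5 = 14
LF_F = LS_H = 22; LS_F = 22−14 = 8
LF_E = LS_J = 29; LS_E = 29−6 = 23
LF_D = LS_J = 29; LS_D = 29−15 = 14
LF_C = LS_I = 19; LS_C = 19−10 = 9
LF_B = min(LS_C=9, LS_D=14, LS_E=23, LS_F=8) = 8; LS_B = 8−8 = 0
LF_A = min(LS_C=9, LS_D=14, LS_E=23, LS_F=8, LS_G=14) = 8; LS_A = 8−2 = 6
Slack_D = LS_D − ES_D = 14 − 8 = 6

6 days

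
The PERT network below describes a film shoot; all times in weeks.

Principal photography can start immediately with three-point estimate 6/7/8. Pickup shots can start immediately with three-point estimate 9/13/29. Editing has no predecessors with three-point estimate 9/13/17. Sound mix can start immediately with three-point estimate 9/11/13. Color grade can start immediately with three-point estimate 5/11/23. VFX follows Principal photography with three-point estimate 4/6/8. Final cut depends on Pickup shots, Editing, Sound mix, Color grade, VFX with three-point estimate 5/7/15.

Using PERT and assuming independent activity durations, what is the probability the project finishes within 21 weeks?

te_Principal photography = (6 + 4·7 + 8)/6 = 42/6 = 7; σ²_Principal photography = ((8−6)/6)² = 0.111
te_Pickup shots = (9 + 4·13 + 29)/6 = 90/6 = 15; σ²_Pickup shots = ((29−9)/6)² = 11.111
te_Editing = (9 + 4·13 + 17)/6 = 78/6 = 13; σ²_Editing = ((17−9)/6)² = 1.778
te_Sound mix = (9 + 4·11 + 13)/6 = 66/6 = 11; σ²_Sound mix = ((13−9)/6)² = 0.444
te_Color grade = (5 + 4·11 + 23)/6 = 72/6 = 12; σ²_Color grade = ((23−5)/6)² = 9.000
te_VFX = (4 + 4·6 + 8)/6 = 36/6 = 6; σ²_VFX = ((8−4)/6)² = 0.444
te_Final cut = (5 + 4·7 + 15)/6 = 48/6 = 8; σ²_Final cut = ((15−5)/6)² = 2.778

Forward pass:
ES_Principal photography = 0; EF_Principal photography = 7
ES_Pickup shots = 0; EF_Pickup shots = 15
ES_Editing = 0; EF_Editing = 13
ES_Sound mix = 0; EF_Sound mix = 11
ES_Color grade = 0; EF_Color grade = 12
ES_VFX = 7; EF_VFX = 7+6 = 13
ES_Final cut = max(EF_Pickup shots=15, EF_Editing=13, EF_Sound mix=11, EF_Color grade=12, EF_VFX=13) = 15; EF_Final cut = 15+8 = 23
Expected project duration μ = 23 weeks. Critical path: Pickup shots → Final cut.

Variance along critical path = 11.111 + 2.778 = 13.889; σ = √13.889 = 3.727 weeks.
Z = (21 − 23) / 3.727 = -0.537
P(T ≤ 21) = Φ(-0.537) ≈ 0.296

0.296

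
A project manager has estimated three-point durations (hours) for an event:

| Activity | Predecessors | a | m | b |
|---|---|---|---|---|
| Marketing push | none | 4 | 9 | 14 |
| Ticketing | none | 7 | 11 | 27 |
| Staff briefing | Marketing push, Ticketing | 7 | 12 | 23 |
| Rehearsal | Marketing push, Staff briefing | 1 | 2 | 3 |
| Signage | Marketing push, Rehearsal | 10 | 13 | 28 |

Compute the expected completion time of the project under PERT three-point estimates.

43 hours

te_Marketing push = (4 + 4·9 + 14)/6 = 54/6 = 9
te_Ticketing = (7 + 4·11 + 27)/6 = 78/6 = 13
te_Staff briefing = (7 + 4·12 + 23)/6 = 78/6 = 13
te_Rehearsal = (1 + 4·2 + 3)/6 = 12/6 = 2
te_Signage = (10 + 4·13 + 28)/6 = 90/6 = 15

Forward pass:
ES_Marketing push = 0; EF_Marketing push = 9
ES_Ticketing = 0; EF_Ticketing = 13
ES_Staff briefing = max(EF_Marketing push=9, EF_Ticketing=13) = 13; EF_Staff briefing = 13+13 = 26
ES_Rehearsal = max(EF_Marketing push=9, EF_Staff briefing=26) = 26; EF_Rehearsal = 26+2 = 28
ES_Signage = max(EF_Marketing push=9, EF_Rehearsal=28) = 28; EF_Signage = 28+15 = 43
Expected project duration μ = 43 hours. Critical path: Ticketing → Staff briefing → Rehearsal → Signage.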